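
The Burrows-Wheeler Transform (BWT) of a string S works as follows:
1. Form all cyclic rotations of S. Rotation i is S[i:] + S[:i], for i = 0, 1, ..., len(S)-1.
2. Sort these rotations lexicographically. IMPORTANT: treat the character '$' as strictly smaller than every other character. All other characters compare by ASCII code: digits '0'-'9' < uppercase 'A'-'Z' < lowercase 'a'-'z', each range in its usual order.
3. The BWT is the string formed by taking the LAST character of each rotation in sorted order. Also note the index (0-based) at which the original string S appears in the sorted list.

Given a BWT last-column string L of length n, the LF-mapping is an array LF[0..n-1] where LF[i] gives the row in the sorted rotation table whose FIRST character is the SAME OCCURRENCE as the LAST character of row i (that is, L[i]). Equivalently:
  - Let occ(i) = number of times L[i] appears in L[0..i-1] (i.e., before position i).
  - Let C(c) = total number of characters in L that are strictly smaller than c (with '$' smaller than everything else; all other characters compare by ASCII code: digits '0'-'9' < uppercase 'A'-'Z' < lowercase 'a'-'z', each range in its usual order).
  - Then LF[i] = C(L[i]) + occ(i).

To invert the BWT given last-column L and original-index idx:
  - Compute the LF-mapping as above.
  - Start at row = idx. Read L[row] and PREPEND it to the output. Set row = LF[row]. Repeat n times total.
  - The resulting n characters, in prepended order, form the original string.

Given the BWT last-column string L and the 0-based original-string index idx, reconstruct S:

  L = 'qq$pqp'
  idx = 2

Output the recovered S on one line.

Answer: pqqpq$

Derivation:
LF mapping: 3 4 0 1 5 2
Walk LF starting at row 2, prepending L[row]:
  step 1: row=2, L[2]='$', prepend. Next row=LF[2]=0
  step 2: row=0, L[0]='q', prepend. Next row=LF[0]=3
  step 3: row=3, L[3]='p', prepend. Next row=LF[3]=1
  step 4: row=1, L[1]='q', prepend. Next row=LF[1]=4
  step 5: row=4, L[4]='q', prepend. Next row=LF[4]=5
  step 6: row=5, L[5]='p', prepend. Next row=LF[5]=2
Reversed output: pqqpq$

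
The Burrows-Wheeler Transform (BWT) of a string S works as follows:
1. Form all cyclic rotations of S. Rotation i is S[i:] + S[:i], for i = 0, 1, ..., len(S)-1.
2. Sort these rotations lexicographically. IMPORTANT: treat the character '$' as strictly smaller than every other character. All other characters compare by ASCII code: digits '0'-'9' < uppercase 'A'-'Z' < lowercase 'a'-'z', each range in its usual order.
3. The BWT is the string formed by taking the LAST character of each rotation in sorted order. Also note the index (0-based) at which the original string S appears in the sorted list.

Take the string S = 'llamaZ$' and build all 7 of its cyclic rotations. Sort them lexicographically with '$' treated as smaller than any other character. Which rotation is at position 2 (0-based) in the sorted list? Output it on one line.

Answer: aZ$llam

Derivation:
All 7 rotations (rotation i = S[i:]+S[:i]):
  rot[0] = llamaZ$
  rot[1] = lamaZ$l
  rot[2] = amaZ$ll
  rot[3] = maZ$lla
  rot[4] = aZ$llam
  rot[5] = Z$llama
  rot[6] = $llamaZ
Sorted (with $ < everything):
  sorted[0] = $llamaZ
  sorted[1] = Z$llama
  sorted[2] = aZ$llam
  sorted[3] = amaZ$ll
  sorted[4] = lamaZ$l
  sorted[5] = llamaZ$
  sorted[6] = maZ$lla
sorted[2] = aZ$llam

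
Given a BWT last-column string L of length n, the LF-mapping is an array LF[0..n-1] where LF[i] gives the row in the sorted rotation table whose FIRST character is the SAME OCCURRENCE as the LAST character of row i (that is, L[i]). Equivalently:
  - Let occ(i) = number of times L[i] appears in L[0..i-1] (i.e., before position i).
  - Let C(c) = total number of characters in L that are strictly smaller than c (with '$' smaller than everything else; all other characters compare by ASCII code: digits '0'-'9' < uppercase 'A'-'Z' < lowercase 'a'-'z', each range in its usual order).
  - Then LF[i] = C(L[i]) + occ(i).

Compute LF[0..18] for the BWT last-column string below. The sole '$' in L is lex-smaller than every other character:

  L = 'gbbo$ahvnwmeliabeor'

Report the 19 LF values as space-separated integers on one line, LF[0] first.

Char counts: '$':1, 'a':2, 'b':3, 'e':2, 'g':1, 'h':1, 'i':1, 'l':1, 'm':1, 'n':1, 'o':2, 'r':1, 'v':1, 'w':1
C (first-col start): C('$')=0, C('a')=1, C('b')=3, C('e')=6, C('g')=8, C('h')=9, C('i')=10, C('l')=11, C('m')=12, C('n')=13, C('o')=14, C('r')=16, C('v')=17, C('w')=18
L[0]='g': occ=0, LF[0]=C('g')+0=8+0=8
L[1]='b': occ=0, LF[1]=C('b')+0=3+0=3
L[2]='b': occ=1, LF[2]=C('b')+1=3+1=4
L[3]='o': occ=0, LF[3]=C('o')+0=14+0=14
L[4]='$': occ=0, LF[4]=C('$')+0=0+0=0
L[5]='a': occ=0, LF[5]=C('a')+0=1+0=1
L[6]='h': occ=0, LF[6]=C('h')+0=9+0=9
L[7]='v': occ=0, LF[7]=C('v')+0=17+0=17
L[8]='n': occ=0, LF[8]=C('n')+0=13+0=13
L[9]='w': occ=0, LF[9]=C('w')+0=18+0=18
L[10]='m': occ=0, LF[10]=C('m')+0=12+0=12
L[11]='e': occ=0, LF[11]=C('e')+0=6+0=6
L[12]='l': occ=0, LF[12]=C('l')+0=11+0=11
L[13]='i': occ=0, LF[13]=C('i')+0=10+0=10
L[14]='a': occ=1, LF[14]=C('a')+1=1+1=2
L[15]='b': occ=2, LF[15]=C('b')+2=3+2=5
L[16]='e': occ=1, LF[16]=C('e')+1=6+1=7
L[17]='o': occ=1, LF[17]=C('o')+1=14+1=15
L[18]='r': occ=0, LF[18]=C('r')+0=16+0=16

Answer: 8 3 4 14 0 1 9 17 13 18 12 6 11 10 2 5 7 15 16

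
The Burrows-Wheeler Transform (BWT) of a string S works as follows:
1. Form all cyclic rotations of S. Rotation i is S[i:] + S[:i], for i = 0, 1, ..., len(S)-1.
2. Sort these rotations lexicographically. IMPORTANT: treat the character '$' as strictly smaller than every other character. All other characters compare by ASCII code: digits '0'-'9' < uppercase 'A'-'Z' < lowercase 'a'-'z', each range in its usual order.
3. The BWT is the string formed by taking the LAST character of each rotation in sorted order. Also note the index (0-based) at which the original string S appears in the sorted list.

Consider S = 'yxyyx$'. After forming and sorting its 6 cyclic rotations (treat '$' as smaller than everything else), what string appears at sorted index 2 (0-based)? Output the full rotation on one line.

All 6 rotations (rotation i = S[i:]+S[:i]):
  rot[0] = yxyyx$
  rot[1] = xyyx$y
  rot[2] = yyx$yx
  rot[3] = yx$yxy
  rot[4] = x$yxyy
  rot[5] = $yxyyx
Sorted (with $ < everything):
  sorted[0] = $yxyyx
  sorted[1] = x$yxyy
  sorted[2] = xyyx$y
  sorted[3] = yx$yxy
  sorted[4] = yxyyx$
  sorted[5] = yyx$yx
sorted[2] = xyyx$y

Answer: xyyx$y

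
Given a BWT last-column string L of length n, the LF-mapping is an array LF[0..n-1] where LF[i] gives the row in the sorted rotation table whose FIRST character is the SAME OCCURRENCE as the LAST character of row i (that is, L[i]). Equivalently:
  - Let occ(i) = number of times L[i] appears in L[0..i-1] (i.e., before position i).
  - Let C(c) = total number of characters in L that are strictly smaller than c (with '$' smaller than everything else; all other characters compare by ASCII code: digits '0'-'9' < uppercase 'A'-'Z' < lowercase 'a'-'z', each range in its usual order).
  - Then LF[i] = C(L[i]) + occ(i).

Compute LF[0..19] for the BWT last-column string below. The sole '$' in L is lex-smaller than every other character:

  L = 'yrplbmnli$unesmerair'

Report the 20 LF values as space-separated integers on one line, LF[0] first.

Answer: 19 14 13 7 2 9 11 8 5 0 18 12 3 17 10 4 15 1 6 16

Derivation:
Char counts: '$':1, 'a':1, 'b':1, 'e':2, 'i':2, 'l':2, 'm':2, 'n':2, 'p':1, 'r':3, 's':1, 'u':1, 'y':1
C (first-col start): C('$')=0, C('a')=1, C('b')=2, C('e')=3, C('i')=5, C('l')=7, C('m')=9, C('n')=11, C('p')=13, C('r')=14, C('s')=17, C('u')=18, C('y')=19
L[0]='y': occ=0, LF[0]=C('y')+0=19+0=19
L[1]='r': occ=0, LF[1]=C('r')+0=14+0=14
L[2]='p': occ=0, LF[2]=C('p')+0=13+0=13
L[3]='l': occ=0, LF[3]=C('l')+0=7+0=7
L[4]='b': occ=0, LF[4]=C('b')+0=2+0=2
L[5]='m': occ=0, LF[5]=C('m')+0=9+0=9
L[6]='n': occ=0, LF[6]=C('n')+0=11+0=11
L[7]='l': occ=1, LF[7]=C('l')+1=7+1=8
L[8]='i': occ=0, LF[8]=C('i')+0=5+0=5
L[9]='$': occ=0, LF[9]=C('$')+0=0+0=0
L[10]='u': occ=0, LF[10]=C('u')+0=18+0=18
L[11]='n': occ=1, LF[11]=C('n')+1=11+1=12
L[12]='e': occ=0, LF[12]=C('e')+0=3+0=3
L[13]='s': occ=0, LF[13]=C('s')+0=17+0=17
L[14]='m': occ=1, LF[14]=C('m')+1=9+1=10
L[15]='e': occ=1, LF[15]=C('e')+1=3+1=4
L[16]='r': occ=1, LF[16]=C('r')+1=14+1=15
L[17]='a': occ=0, LF[17]=C('a')+0=1+0=1
L[18]='i': occ=1, LF[18]=C('i')+1=5+1=6
L[19]='r': occ=2, LF[19]=C('r')+2=14+2=16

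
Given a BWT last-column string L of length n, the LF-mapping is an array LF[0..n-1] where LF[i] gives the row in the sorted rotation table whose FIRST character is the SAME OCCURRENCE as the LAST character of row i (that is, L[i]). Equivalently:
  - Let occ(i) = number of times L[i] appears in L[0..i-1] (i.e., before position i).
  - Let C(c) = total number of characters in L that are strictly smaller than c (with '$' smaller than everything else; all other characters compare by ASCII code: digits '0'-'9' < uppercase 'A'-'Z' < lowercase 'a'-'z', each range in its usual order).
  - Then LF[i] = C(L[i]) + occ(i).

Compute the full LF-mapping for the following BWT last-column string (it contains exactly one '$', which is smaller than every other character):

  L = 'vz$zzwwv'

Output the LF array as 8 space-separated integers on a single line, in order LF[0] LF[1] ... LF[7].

Char counts: '$':1, 'v':2, 'w':2, 'z':3
C (first-col start): C('$')=0, C('v')=1, C('w')=3, C('z')=5
L[0]='v': occ=0, LF[0]=C('v')+0=1+0=1
L[1]='z': occ=0, LF[1]=C('z')+0=5+0=5
L[2]='$': occ=0, LF[2]=C('$')+0=0+0=0
L[3]='z': occ=1, LF[3]=C('z')+1=5+1=6
L[4]='z': occ=2, LF[4]=C('z')+2=5+2=7
L[5]='w': occ=0, LF[5]=C('w')+0=3+0=3
L[6]='w': occ=1, LF[6]=C('w')+1=3+1=4
L[7]='v': occ=1, LF[7]=C('v')+1=1+1=2

Answer: 1 5 0 6 7 3 4 2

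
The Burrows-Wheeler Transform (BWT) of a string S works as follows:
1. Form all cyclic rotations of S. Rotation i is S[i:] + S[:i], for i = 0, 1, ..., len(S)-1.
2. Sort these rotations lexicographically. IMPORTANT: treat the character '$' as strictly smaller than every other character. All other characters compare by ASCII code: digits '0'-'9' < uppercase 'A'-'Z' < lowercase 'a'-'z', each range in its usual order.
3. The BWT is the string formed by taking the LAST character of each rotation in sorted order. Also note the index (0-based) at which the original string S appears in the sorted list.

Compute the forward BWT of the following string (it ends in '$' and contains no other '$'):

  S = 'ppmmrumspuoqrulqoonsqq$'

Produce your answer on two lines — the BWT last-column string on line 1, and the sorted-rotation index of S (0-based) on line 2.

Answer: qupmuooqup$sqlsoqmmnrrp
10

Derivation:
All 23 rotations (rotation i = S[i:]+S[:i]):
  rot[0] = ppmmrumspuoqrulqoonsqq$
  rot[1] = pmmrumspuoqrulqoonsqq$p
  rot[2] = mmrumspuoqrulqoonsqq$pp
  rot[3] = mrumspuoqrulqoonsqq$ppm
  rot[4] = rumspuoqrulqoonsqq$ppmm
  rot[5] = umspuoqrulqoonsqq$ppmmr
  rot[6] = mspuoqrulqoonsqq$ppmmru
  rot[7] = spuoqrulqoonsqq$ppmmrum
  rot[8] = puoqrulqoonsqq$ppmmrums
  rot[9] = uoqrulqoonsqq$ppmmrumsp
  rot[10] = oqrulqoonsqq$ppmmrumspu
  rot[11] = qrulqoonsqq$ppmmrumspuo
  rot[12] = rulqoonsqq$ppmmrumspuoq
  rot[13] = ulqoonsqq$ppmmrumspuoqr
  rot[14] = lqoonsqq$ppmmrumspuoqru
  rot[15] = qoonsqq$ppmmrumspuoqrul
  rot[16] = oonsqq$ppmmrumspuoqrulq
  rot[17] = onsqq$ppmmrumspuoqrulqo
  rot[18] = nsqq$ppmmrumspuoqrulqoo
  rot[19] = sqq$ppmmrumspuoqrulqoon
  rot[20] = qq$ppmmrumspuoqrulqoons
  rot[21] = q$ppmmrumspuoqrulqoonsq
  rot[22] = $ppmmrumspuoqrulqoonsqq
Sorted (with $ < everything):
  sorted[0] = $ppmmrumspuoqrulqoonsqq  (last char: 'q')
  sorted[1] = lqoonsqq$ppmmrumspuoqru  (last char: 'u')
  sorted[2] = mmrumspuoqrulqoonsqq$pp  (last char: 'p')
  sorted[3] = mrumspuoqrulqoonsqq$ppm  (last char: 'm')
  sorted[4] = mspuoqrulqoonsqq$ppmmru  (last char: 'u')
  sorted[5] = nsqq$ppmmrumspuoqrulqoo  (last char: 'o')
  sorted[6] = onsqq$ppmmrumspuoqrulqo  (last char: 'o')
  sorted[7] = oonsqq$ppmmrumspuoqrulq  (last char: 'q')
  sorted[8] = oqrulqoonsqq$ppmmrumspu  (last char: 'u')
  sorted[9] = pmmrumspuoqrulqoonsqq$p  (last char: 'p')
  sorted[10] = ppmmrumspuoqrulqoonsqq$  (last char: '$')
  sorted[11] = puoqrulqoonsqq$ppmmrums  (last char: 's')
  sorted[12] = q$ppmmrumspuoqrulqoonsq  (last char: 'q')
  sorted[13] = qoonsqq$ppmmrumspuoqrul  (last char: 'l')
  sorted[14] = qq$ppmmrumspuoqrulqoons  (last char: 's')
  sorted[15] = qrulqoonsqq$ppmmrumspuo  (last char: 'o')
  sorted[16] = rulqoonsqq$ppmmrumspuoq  (last char: 'q')
  sorted[17] = rumspuoqrulqoonsqq$ppmm  (last char: 'm')
  sorted[18] = spuoqrulqoonsqq$ppmmrum  (last char: 'm')
  sorted[19] = sqq$ppmmrumspuoqrulqoon  (last char: 'n')
  sorted[20] = ulqoonsqq$ppmmrumspuoqr  (last char: 'r')
  sorted[21] = umspuoqrulqoonsqq$ppmmr  (last char: 'r')
  sorted[22] = uoqrulqoonsqq$ppmmrumsp  (last char: 'p')
Last column: qupmuooqup$sqlsoqmmnrrp
Original string S is at sorted index 10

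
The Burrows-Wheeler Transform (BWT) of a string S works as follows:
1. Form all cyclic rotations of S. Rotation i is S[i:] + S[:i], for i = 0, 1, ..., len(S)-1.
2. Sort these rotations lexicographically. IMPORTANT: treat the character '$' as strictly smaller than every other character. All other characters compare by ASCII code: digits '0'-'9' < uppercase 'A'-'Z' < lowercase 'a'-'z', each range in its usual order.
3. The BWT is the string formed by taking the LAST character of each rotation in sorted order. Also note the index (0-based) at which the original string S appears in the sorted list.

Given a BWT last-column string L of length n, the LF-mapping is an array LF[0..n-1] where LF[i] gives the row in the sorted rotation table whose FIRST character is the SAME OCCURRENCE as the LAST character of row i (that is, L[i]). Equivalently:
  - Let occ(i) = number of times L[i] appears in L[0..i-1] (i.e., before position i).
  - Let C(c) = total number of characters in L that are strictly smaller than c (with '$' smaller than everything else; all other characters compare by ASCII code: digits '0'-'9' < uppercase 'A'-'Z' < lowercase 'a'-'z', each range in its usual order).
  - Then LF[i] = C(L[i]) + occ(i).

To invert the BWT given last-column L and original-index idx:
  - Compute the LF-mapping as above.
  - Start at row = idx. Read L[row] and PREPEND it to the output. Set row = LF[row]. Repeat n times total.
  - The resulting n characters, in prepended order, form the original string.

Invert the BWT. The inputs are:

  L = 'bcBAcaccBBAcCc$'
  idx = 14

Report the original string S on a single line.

LF mapping: 8 9 3 1 10 7 11 12 4 5 2 13 6 14 0
Walk LF starting at row 14, prepending L[row]:
  step 1: row=14, L[14]='$', prepend. Next row=LF[14]=0
  step 2: row=0, L[0]='b', prepend. Next row=LF[0]=8
  step 3: row=8, L[8]='B', prepend. Next row=LF[8]=4
  step 4: row=4, L[4]='c', prepend. Next row=LF[4]=10
  step 5: row=10, L[10]='A', prepend. Next row=LF[10]=2
  step 6: row=2, L[2]='B', prepend. Next row=LF[2]=3
  step 7: row=3, L[3]='A', prepend. Next row=LF[3]=1
  step 8: row=1, L[1]='c', prepend. Next row=LF[1]=9
  step 9: row=9, L[9]='B', prepend. Next row=LF[9]=5
  step 10: row=5, L[5]='a', prepend. Next row=LF[5]=7
  step 11: row=7, L[7]='c', prepend. Next row=LF[7]=12
  step 12: row=12, L[12]='C', prepend. Next row=LF[12]=6
  step 13: row=6, L[6]='c', prepend. Next row=LF[6]=11
  step 14: row=11, L[11]='c', prepend. Next row=LF[11]=13
  step 15: row=13, L[13]='c', prepend. Next row=LF[13]=14
Reversed output: cccCcaBcABAcBb$

Answer: cccCcaBcABAcBb$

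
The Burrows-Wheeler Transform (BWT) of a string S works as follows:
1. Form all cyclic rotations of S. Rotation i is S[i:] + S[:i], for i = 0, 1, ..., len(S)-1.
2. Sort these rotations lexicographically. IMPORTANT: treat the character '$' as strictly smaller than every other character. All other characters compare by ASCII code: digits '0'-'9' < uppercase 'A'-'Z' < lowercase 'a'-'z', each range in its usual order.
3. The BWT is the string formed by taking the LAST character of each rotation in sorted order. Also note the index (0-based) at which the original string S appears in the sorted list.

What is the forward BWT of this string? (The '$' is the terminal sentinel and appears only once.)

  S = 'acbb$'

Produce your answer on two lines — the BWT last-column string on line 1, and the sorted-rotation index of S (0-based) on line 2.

All 5 rotations (rotation i = S[i:]+S[:i]):
  rot[0] = acbb$
  rot[1] = cbb$a
  rot[2] = bb$ac
  rot[3] = b$acb
  rot[4] = $acbb
Sorted (with $ < everything):
  sorted[0] = $acbb  (last char: 'b')
  sorted[1] = acbb$  (last char: '$')
  sorted[2] = b$acb  (last char: 'b')
  sorted[3] = bb$ac  (last char: 'c')
  sorted[4] = cbb$a  (last char: 'a')
Last column: b$bca
Original string S is at sorted index 1

Answer: b$bca
1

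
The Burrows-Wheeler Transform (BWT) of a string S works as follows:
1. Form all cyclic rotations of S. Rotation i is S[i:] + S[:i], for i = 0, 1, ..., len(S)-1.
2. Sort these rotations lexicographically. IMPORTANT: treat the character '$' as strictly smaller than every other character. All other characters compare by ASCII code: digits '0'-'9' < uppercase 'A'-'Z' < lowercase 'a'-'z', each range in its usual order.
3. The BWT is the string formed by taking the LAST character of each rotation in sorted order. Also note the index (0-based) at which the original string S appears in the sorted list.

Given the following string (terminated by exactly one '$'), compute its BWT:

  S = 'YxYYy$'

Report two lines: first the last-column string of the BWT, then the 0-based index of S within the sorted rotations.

Answer: yx$YYY
2

Derivation:
All 6 rotations (rotation i = S[i:]+S[:i]):
  rot[0] = YxYYy$
  rot[1] = xYYy$Y
  rot[2] = YYy$Yx
  rot[3] = Yy$YxY
  rot[4] = y$YxYY
  rot[5] = $YxYYy
Sorted (with $ < everything):
  sorted[0] = $YxYYy  (last char: 'y')
  sorted[1] = YYy$Yx  (last char: 'x')
  sorted[2] = YxYYy$  (last char: '$')
  sorted[3] = Yy$YxY  (last char: 'Y')
  sorted[4] = xYYy$Y  (last char: 'Y')
  sorted[5] = y$YxYY  (last char: 'Y')
Last column: yx$YYY
Original string S is at sorted index 2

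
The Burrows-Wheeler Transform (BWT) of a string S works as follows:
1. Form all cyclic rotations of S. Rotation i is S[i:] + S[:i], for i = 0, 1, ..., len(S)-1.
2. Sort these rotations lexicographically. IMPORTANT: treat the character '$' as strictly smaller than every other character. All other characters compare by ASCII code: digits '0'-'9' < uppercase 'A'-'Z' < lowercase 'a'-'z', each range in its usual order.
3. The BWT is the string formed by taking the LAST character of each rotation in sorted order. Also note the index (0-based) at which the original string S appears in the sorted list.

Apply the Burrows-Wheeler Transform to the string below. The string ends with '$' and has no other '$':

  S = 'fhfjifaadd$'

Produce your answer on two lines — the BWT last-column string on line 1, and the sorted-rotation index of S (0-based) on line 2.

Answer: dfadai$hfjf
6

Derivation:
All 11 rotations (rotation i = S[i:]+S[:i]):
  rot[0] = fhfjifaadd$
  rot[1] = hfjifaadd$f
  rot[2] = fjifaadd$fh
  rot[3] = jifaadd$fhf
  rot[4] = ifaadd$fhfj
  rot[5] = faadd$fhfji
  rot[6] = aadd$fhfjif
  rot[7] = add$fhfjifa
  rot[8] = dd$fhfjifaa
  rot[9] = d$fhfjifaad
  rot[10] = $fhfjifaadd
Sorted (with $ < everything):
  sorted[0] = $fhfjifaadd  (last char: 'd')
  sorted[1] = aadd$fhfjif  (last char: 'f')
  sorted[2] = add$fhfjifa  (last char: 'a')
  sorted[3] = d$fhfjifaad  (last char: 'd')
  sorted[4] = dd$fhfjifaa  (last char: 'a')
  sorted[5] = faadd$fhfji  (last char: 'i')
  sorted[6] = fhfjifaadd$  (last char: '$')
  sorted[7] = fjifaadd$fh  (last char: 'h')
  sorted[8] = hfjifaadd$f  (last char: 'f')
  sorted[9] = ifaadd$fhfj  (last char: 'j')
  sorted[10] = jifaadd$fhf  (last char: 'f')
Last column: dfadai$hfjf
Original string S is at sorted index 6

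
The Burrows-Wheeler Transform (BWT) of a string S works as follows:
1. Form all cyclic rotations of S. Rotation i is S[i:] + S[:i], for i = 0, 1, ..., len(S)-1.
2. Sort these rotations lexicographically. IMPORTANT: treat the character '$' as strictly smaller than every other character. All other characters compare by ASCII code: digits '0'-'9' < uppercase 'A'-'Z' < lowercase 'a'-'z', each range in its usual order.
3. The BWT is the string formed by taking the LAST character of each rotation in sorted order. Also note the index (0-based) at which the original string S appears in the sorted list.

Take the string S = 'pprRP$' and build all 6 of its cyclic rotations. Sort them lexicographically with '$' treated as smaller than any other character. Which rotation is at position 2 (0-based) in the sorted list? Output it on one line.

Answer: RP$ppr

Derivation:
All 6 rotations (rotation i = S[i:]+S[:i]):
  rot[0] = pprRP$
  rot[1] = prRP$p
  rot[2] = rRP$pp
  rot[3] = RP$ppr
  rot[4] = P$pprR
  rot[5] = $pprRP
Sorted (with $ < everything):
  sorted[0] = $pprRP
  sorted[1] = P$pprR
  sorted[2] = RP$ppr
  sorted[3] = pprRP$
  sorted[4] = prRP$p
  sorted[5] = rRP$pp
sorted[2] = RP$ppr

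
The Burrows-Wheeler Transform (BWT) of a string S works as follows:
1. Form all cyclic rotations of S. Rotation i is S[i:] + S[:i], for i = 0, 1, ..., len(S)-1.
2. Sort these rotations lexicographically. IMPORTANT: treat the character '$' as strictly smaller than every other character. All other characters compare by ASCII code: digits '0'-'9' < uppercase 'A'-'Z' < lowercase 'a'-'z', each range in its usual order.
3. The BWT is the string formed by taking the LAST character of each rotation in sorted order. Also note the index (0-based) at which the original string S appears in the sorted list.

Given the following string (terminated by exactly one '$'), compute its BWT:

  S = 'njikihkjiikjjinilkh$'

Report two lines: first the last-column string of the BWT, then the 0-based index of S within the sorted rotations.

All 20 rotations (rotation i = S[i:]+S[:i]):
  rot[0] = njikihkjiikjjinilkh$
  rot[1] = jikihkjiikjjinilkh$n
  rot[2] = ikihkjiikjjinilkh$nj
  rot[3] = kihkjiikjjinilkh$nji
  rot[4] = ihkjiikjjinilkh$njik
  rot[5] = hkjiikjjinilkh$njiki
  rot[6] = kjiikjjinilkh$njikih
  rot[7] = jiikjjinilkh$njikihk
  rot[8] = iikjjinilkh$njikihkj
  rot[9] = ikjjinilkh$njikihkji
  rot[10] = kjjinilkh$njikihkjii
  rot[11] = jjinilkh$njikihkjiik
  rot[12] = jinilkh$njikihkjiikj
  rot[13] = inilkh$njikihkjiikjj
  rot[14] = nilkh$njikihkjiikjji
  rot[15] = ilkh$njikihkjiikjjin
  rot[16] = lkh$njikihkjiikjjini
  rot[17] = kh$njikihkjiikjjinil
  rot[18] = h$njikihkjiikjjinilk
  rot[19] = $njikihkjiikjjinilkh
Sorted (with $ < everything):
  sorted[0] = $njikihkjiikjjinilkh  (last char: 'h')
  sorted[1] = h$njikihkjiikjjinilk  (last char: 'k')
  sorted[2] = hkjiikjjinilkh$njiki  (last char: 'i')
  sorted[3] = ihkjiikjjinilkh$njik  (last char: 'k')
  sorted[4] = iikjjinilkh$njikihkj  (last char: 'j')
  sorted[5] = ikihkjiikjjinilkh$nj  (last char: 'j')
  sorted[6] = ikjjinilkh$njikihkji  (last char: 'i')
  sorted[7] = ilkh$njikihkjiikjjin  (last char: 'n')
  sorted[8] = inilkh$njikihkjiikjj  (last char: 'j')
  sorted[9] = jiikjjinilkh$njikihk  (last char: 'k')
  sorted[10] = jikihkjiikjjinilkh$n  (last char: 'n')
  sorted[11] = jinilkh$njikihkjiikj  (last char: 'j')
  sorted[12] = jjinilkh$njikihkjiik  (last char: 'k')
  sorted[13] = kh$njikihkjiikjjinil  (last char: 'l')
  sorted[14] = kihkjiikjjinilkh$nji  (last char: 'i')
  sorted[15] = kjiikjjinilkh$njikih  (last char: 'h')
  sorted[16] = kjjinilkh$njikihkjii  (last char: 'i')
  sorted[17] = lkh$njikihkjiikjjini  (last char: 'i')
  sorted[18] = nilkh$njikihkjiikjji  (last char: 'i')
  sorted[19] = njikihkjiikjjinilkh$  (last char: '$')
Last column: hkikjjinjknjklihiii$
Original string S is at sorted index 19

Answer: hkikjjinjknjklihiii$
19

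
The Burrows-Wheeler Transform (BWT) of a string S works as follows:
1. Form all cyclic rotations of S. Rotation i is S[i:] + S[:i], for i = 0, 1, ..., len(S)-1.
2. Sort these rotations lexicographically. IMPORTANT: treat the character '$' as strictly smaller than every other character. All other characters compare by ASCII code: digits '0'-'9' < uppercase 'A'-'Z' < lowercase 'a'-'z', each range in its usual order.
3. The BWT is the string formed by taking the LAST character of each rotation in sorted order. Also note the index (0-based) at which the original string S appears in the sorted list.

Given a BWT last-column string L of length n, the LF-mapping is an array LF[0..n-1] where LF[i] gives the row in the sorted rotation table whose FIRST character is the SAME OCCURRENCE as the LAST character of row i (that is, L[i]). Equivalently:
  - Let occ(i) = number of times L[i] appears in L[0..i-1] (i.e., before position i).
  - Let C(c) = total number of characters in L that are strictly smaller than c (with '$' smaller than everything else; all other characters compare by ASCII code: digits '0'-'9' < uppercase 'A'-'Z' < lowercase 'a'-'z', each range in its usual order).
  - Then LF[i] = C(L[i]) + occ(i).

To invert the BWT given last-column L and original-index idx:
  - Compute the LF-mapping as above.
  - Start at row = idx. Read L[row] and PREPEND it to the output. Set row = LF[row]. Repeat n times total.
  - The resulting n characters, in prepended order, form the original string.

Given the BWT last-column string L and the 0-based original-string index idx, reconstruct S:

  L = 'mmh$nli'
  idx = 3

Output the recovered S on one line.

LF mapping: 4 5 1 0 6 3 2
Walk LF starting at row 3, prepending L[row]:
  step 1: row=3, L[3]='$', prepend. Next row=LF[3]=0
  step 2: row=0, L[0]='m', prepend. Next row=LF[0]=4
  step 3: row=4, L[4]='n', prepend. Next row=LF[4]=6
  step 4: row=6, L[6]='i', prepend. Next row=LF[6]=2
  step 5: row=2, L[2]='h', prepend. Next row=LF[2]=1
  step 6: row=1, L[1]='m', prepend. Next row=LF[1]=5
  step 7: row=5, L[5]='l', prepend. Next row=LF[5]=3
Reversed output: lmhinm$

Answer: lmhinm$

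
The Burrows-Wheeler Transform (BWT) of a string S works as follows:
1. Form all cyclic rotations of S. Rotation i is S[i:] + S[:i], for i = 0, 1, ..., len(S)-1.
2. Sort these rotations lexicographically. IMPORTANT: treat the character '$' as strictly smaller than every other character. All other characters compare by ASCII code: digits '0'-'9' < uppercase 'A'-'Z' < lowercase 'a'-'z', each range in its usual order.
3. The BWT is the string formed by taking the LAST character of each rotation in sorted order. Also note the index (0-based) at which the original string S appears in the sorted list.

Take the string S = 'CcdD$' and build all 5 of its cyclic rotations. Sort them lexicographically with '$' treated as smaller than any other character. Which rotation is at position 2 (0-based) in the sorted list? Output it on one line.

Answer: D$Ccd

Derivation:
All 5 rotations (rotation i = S[i:]+S[:i]):
  rot[0] = CcdD$
  rot[1] = cdD$C
  rot[2] = dD$Cc
  rot[3] = D$Ccd
  rot[4] = $CcdD
Sorted (with $ < everything):
  sorted[0] = $CcdD
  sorted[1] = CcdD$
  sorted[2] = D$Ccd
  sorted[3] = cdD$C
  sorted[4] = dD$Cc
sorted[2] = D$Ccd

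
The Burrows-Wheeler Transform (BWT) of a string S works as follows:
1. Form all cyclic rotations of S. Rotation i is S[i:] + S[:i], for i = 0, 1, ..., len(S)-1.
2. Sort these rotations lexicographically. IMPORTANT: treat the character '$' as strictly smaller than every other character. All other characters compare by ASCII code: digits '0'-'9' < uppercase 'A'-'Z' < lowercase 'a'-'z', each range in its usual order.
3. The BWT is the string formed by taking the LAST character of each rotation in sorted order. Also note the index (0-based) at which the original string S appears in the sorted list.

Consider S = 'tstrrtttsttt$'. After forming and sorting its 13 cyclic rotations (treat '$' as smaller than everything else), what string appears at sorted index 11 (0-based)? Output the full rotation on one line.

All 13 rotations (rotation i = S[i:]+S[:i]):
  rot[0] = tstrrtttsttt$
  rot[1] = strrtttsttt$t
  rot[2] = trrtttsttt$ts
  rot[3] = rrtttsttt$tst
  rot[4] = rtttsttt$tstr
  rot[5] = tttsttt$tstrr
  rot[6] = ttsttt$tstrrt
  rot[7] = tsttt$tstrrtt
  rot[8] = sttt$tstrrttt
  rot[9] = ttt$tstrrttts
  rot[10] = tt$tstrrtttst
  rot[11] = t$tstrrtttstt
  rot[12] = $tstrrtttsttt
Sorted (with $ < everything):
  sorted[0] = $tstrrtttsttt
  sorted[1] = rrtttsttt$tst
  sorted[2] = rtttsttt$tstr
  sorted[3] = strrtttsttt$t
  sorted[4] = sttt$tstrrttt
  sorted[5] = t$tstrrtttstt
  sorted[6] = trrtttsttt$ts
  sorted[7] = tstrrtttsttt$
  sorted[8] = tsttt$tstrrtt
  sorted[9] = tt$tstrrtttst
  sorted[10] = ttsttt$tstrrt
  sorted[11] = ttt$tstrrttts
  sorted[12] = tttsttt$tstrr
sorted[11] = ttt$tstrrttts

Answer: ttt$tstrrttts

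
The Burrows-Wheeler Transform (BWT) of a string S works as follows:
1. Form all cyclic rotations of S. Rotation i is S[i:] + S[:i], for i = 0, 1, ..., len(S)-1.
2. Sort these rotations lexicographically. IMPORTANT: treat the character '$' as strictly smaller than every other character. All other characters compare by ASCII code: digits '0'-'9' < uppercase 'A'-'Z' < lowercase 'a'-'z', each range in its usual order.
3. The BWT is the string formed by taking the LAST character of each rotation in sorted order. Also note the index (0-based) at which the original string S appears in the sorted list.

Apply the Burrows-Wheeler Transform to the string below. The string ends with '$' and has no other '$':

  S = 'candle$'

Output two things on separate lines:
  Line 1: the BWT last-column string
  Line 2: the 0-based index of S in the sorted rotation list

All 7 rotations (rotation i = S[i:]+S[:i]):
  rot[0] = candle$
  rot[1] = andle$c
  rot[2] = ndle$ca
  rot[3] = dle$can
  rot[4] = le$cand
  rot[5] = e$candl
  rot[6] = $candle
Sorted (with $ < everything):
  sorted[0] = $candle  (last char: 'e')
  sorted[1] = andle$c  (last char: 'c')
  sorted[2] = candle$  (last char: '$')
  sorted[3] = dle$can  (last char: 'n')
  sorted[4] = e$candl  (last char: 'l')
  sorted[5] = le$cand  (last char: 'd')
  sorted[6] = ndle$ca  (last char: 'a')
Last column: ec$nlda
Original string S is at sorted index 2

Answer: ec$nlda
2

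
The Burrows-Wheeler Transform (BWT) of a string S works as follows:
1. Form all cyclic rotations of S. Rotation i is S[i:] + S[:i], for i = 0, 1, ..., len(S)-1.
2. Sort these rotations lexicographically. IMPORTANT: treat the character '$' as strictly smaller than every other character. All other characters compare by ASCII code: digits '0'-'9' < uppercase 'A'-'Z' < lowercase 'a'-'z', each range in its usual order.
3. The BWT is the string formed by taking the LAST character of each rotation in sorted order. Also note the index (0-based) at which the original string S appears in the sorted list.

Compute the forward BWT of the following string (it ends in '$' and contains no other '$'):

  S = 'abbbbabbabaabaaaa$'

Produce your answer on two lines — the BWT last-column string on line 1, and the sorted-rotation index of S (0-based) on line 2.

Answer: aaaabbabb$aabbabba
9

Derivation:
All 18 rotations (rotation i = S[i:]+S[:i]):
  rot[0] = abbbbabbabaabaaaa$
  rot[1] = bbbbabbabaabaaaa$a
  rot[2] = bbbabbabaabaaaa$ab
  rot[3] = bbabbabaabaaaa$abb
  rot[4] = babbabaabaaaa$abbb
  rot[5] = abbabaabaaaa$abbbb
  rot[6] = bbabaabaaaa$abbbba
  rot[7] = babaabaaaa$abbbbab
  rot[8] = abaabaaaa$abbbbabb
  rot[9] = baabaaaa$abbbbabba
  rot[10] = aabaaaa$abbbbabbab
  rot[11] = abaaaa$abbbbabbaba
  rot[12] = baaaa$abbbbabbabaa
  rot[13] = aaaa$abbbbabbabaab
  rot[14] = aaa$abbbbabbabaaba
  rot[15] = aa$abbbbabbabaabaa
  rot[16] = a$abbbbabbabaabaaa
  rot[17] = $abbbbabbabaabaaaa
Sorted (with $ < everything):
  sorted[0] = $abbbbabbabaabaaaa  (last char: 'a')
  sorted[1] = a$abbbbabbabaabaaa  (last char: 'a')
  sorted[2] = aa$abbbbabbabaabaa  (last char: 'a')
  sorted[3] = aaa$abbbbabbabaaba  (last char: 'a')
  sorted[4] = aaaa$abbbbabbabaab  (last char: 'b')
  sorted[5] = aabaaaa$abbbbabbab  (last char: 'b')
  sorted[6] = abaaaa$abbbbabbaba  (last char: 'a')
  sorted[7] = abaabaaaa$abbbbabb  (last char: 'b')
  sorted[8] = abbabaabaaaa$abbbb  (last char: 'b')
  sorted[9] = abbbbabbabaabaaaa$  (last char: '$')
  sorted[10] = baaaa$abbbbabbabaa  (last char: 'a')
  sorted[11] = baabaaaa$abbbbabba  (last char: 'a')
  sorted[12] = babaabaaaa$abbbbab  (last char: 'b')
  sorted[13] = babbabaabaaaa$abbb  (last char: 'b')
  sorted[14] = bbabaabaaaa$abbbba  (last char: 'a')
  sorted[15] = bbabbabaabaaaa$abb  (last char: 'b')
  sorted[16] = bbbabbabaabaaaa$ab  (last char: 'b')
  sorted[17] = bbbbabbabaabaaaa$a  (last char: 'a')
Last column: aaaabbabb$aabbabba
Original string S is at sorted index 9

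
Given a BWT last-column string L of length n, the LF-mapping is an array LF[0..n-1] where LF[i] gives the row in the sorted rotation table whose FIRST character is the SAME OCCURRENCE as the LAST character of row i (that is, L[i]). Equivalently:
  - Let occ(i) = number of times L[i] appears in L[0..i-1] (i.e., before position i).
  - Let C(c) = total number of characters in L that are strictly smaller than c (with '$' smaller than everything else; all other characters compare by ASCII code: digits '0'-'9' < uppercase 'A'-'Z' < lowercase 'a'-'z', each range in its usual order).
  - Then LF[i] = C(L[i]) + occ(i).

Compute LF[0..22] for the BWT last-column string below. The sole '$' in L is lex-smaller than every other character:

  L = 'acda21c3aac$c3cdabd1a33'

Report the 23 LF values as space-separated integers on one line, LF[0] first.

Answer: 8 15 20 9 3 1 16 4 10 11 17 0 18 5 19 21 12 14 22 2 13 6 7

Derivation:
Char counts: '$':1, '1':2, '2':1, '3':4, 'a':6, 'b':1, 'c':5, 'd':3
C (first-col start): C('$')=0, C('1')=1, C('2')=3, C('3')=4, C('a')=8, C('b')=14, C('c')=15, C('d')=20
L[0]='a': occ=0, LF[0]=C('a')+0=8+0=8
L[1]='c': occ=0, LF[1]=C('c')+0=15+0=15
L[2]='d': occ=0, LF[2]=C('d')+0=20+0=20
L[3]='a': occ=1, LF[3]=C('a')+1=8+1=9
L[4]='2': occ=0, LF[4]=C('2')+0=3+0=3
L[5]='1': occ=0, LF[5]=C('1')+0=1+0=1
L[6]='c': occ=1, LF[6]=C('c')+1=15+1=16
L[7]='3': occ=0, LF[7]=C('3')+0=4+0=4
L[8]='a': occ=2, LF[8]=C('a')+2=8+2=10
L[9]='a': occ=3, LF[9]=C('a')+3=8+3=11
L[10]='c': occ=2, LF[10]=C('c')+2=15+2=17
L[11]='$': occ=0, LF[11]=C('$')+0=0+0=0
L[12]='c': occ=3, LF[12]=C('c')+3=15+3=18
L[13]='3': occ=1, LF[13]=C('3')+1=4+1=5
L[14]='c': occ=4, LF[14]=C('c')+4=15+4=19
L[15]='d': occ=1, LF[15]=C('d')+1=20+1=21
L[16]='a': occ=4, LF[16]=C('a')+4=8+4=12
L[17]='b': occ=0, LF[17]=C('b')+0=14+0=14
L[18]='d': occ=2, LF[18]=C('d')+2=20+2=22
L[19]='1': occ=1, LF[19]=C('1')+1=1+1=2
L[20]='a': occ=5, LF[20]=C('a')+5=8+5=13
L[21]='3': occ=2, LF[21]=C('3')+2=4+2=6
L[22]='3': occ=3, LF[22]=C('3')+3=4+3=7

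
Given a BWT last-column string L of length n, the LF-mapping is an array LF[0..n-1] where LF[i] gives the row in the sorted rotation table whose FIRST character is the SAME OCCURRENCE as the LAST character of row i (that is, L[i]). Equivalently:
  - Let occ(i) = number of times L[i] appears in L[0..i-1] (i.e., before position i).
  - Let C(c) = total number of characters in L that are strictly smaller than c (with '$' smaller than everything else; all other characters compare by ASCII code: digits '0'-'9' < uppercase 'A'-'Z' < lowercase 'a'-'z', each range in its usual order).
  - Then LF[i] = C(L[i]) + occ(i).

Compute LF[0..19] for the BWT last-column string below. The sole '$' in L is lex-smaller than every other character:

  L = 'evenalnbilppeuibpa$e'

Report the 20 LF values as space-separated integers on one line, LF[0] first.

Answer: 5 19 6 13 1 11 14 3 9 12 15 16 7 18 10 4 17 2 0 8

Derivation:
Char counts: '$':1, 'a':2, 'b':2, 'e':4, 'i':2, 'l':2, 'n':2, 'p':3, 'u':1, 'v':1
C (first-col start): C('$')=0, C('a')=1, C('b')=3, C('e')=5, C('i')=9, C('l')=11, C('n')=13, C('p')=15, C('u')=18, C('v')=19
L[0]='e': occ=0, LF[0]=C('e')+0=5+0=5
L[1]='v': occ=0, LF[1]=C('v')+0=19+0=19
L[2]='e': occ=1, LF[2]=C('e')+1=5+1=6
L[3]='n': occ=0, LF[3]=C('n')+0=13+0=13
L[4]='a': occ=0, LF[4]=C('a')+0=1+0=1
L[5]='l': occ=0, LF[5]=C('l')+0=11+0=11
L[6]='n': occ=1, LF[6]=C('n')+1=13+1=14
L[7]='b': occ=0, LF[7]=C('b')+0=3+0=3
L[8]='i': occ=0, LF[8]=C('i')+0=9+0=9
L[9]='l': occ=1, LF[9]=C('l')+1=11+1=12
L[10]='p': occ=0, LF[10]=C('p')+0=15+0=15
L[11]='p': occ=1, LF[11]=C('p')+1=15+1=16
L[12]='e': occ=2, LF[12]=C('e')+2=5+2=7
L[13]='u': occ=0, LF[13]=C('u')+0=18+0=18
L[14]='i': occ=1, LF[14]=C('i')+1=9+1=10
L[15]='b': occ=1, LF[15]=C('b')+1=3+1=4
L[16]='p': occ=2, LF[16]=C('p')+2=15+2=17
L[17]='a': occ=1, LF[17]=C('a')+1=1+1=2
L[18]='$': occ=0, LF[18]=C('$')+0=0+0=0
L[19]='e': occ=3, LF[19]=C('e')+3=5+3=8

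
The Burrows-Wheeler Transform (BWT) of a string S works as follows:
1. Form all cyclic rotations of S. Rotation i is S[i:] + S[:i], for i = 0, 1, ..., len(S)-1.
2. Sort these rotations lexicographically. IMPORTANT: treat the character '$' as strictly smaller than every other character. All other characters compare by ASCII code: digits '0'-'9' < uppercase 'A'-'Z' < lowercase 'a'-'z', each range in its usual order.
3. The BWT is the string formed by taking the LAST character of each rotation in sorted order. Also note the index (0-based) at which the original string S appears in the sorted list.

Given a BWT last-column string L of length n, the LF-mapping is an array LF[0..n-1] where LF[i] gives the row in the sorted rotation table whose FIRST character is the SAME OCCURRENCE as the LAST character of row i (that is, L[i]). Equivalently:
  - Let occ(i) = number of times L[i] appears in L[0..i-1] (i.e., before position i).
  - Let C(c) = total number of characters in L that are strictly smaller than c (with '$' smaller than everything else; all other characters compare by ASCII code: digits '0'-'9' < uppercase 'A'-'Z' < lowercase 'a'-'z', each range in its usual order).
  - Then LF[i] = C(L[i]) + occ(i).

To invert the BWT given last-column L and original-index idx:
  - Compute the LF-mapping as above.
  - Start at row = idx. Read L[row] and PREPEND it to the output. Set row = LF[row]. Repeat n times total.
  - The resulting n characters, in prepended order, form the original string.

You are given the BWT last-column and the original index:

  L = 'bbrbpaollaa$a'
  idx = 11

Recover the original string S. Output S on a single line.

Answer: parallbaobab$

Derivation:
LF mapping: 5 6 12 7 11 1 10 8 9 2 3 0 4
Walk LF starting at row 11, prepending L[row]:
  step 1: row=11, L[11]='$', prepend. Next row=LF[11]=0
  step 2: row=0, L[0]='b', prepend. Next row=LF[0]=5
  step 3: row=5, L[5]='a', prepend. Next row=LF[5]=1
  step 4: row=1, L[1]='b', prepend. Next row=LF[1]=6
  step 5: row=6, L[6]='o', prepend. Next row=LF[6]=10
  step 6: row=10, L[10]='a', prepend. Next row=LF[10]=3
  step 7: row=3, L[3]='b', prepend. Next row=LF[3]=7
  step 8: row=7, L[7]='l', prepend. Next row=LF[7]=8
  step 9: row=8, L[8]='l', prepend. Next row=LF[8]=9
  step 10: row=9, L[9]='a', prepend. Next row=LF[9]=2
  step 11: row=2, L[2]='r', prepend. Next row=LF[2]=12
  step 12: row=12, L[12]='a', prepend. Next row=LF[12]=4
  step 13: row=4, L[4]='p', prepend. Next row=LF[4]=11
Reversed output: parallbaobab$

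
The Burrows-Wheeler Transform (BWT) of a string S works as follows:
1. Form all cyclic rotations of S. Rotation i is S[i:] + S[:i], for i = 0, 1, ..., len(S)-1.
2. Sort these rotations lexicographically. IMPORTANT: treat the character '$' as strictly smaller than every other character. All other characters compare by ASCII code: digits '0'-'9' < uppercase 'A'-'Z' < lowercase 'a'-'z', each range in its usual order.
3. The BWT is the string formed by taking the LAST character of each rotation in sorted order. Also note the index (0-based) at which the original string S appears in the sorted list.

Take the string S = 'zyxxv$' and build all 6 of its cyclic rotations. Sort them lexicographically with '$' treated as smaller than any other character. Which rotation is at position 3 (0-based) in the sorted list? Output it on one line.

Answer: xxv$zy

Derivation:
All 6 rotations (rotation i = S[i:]+S[:i]):
  rot[0] = zyxxv$
  rot[1] = yxxv$z
  rot[2] = xxv$zy
  rot[3] = xv$zyx
  rot[4] = v$zyxx
  rot[5] = $zyxxv
Sorted (with $ < everything):
  sorted[0] = $zyxxv
  sorted[1] = v$zyxx
  sorted[2] = xv$zyx
  sorted[3] = xxv$zy
  sorted[4] = yxxv$z
  sorted[5] = zyxxv$
sorted[3] = xxv$zy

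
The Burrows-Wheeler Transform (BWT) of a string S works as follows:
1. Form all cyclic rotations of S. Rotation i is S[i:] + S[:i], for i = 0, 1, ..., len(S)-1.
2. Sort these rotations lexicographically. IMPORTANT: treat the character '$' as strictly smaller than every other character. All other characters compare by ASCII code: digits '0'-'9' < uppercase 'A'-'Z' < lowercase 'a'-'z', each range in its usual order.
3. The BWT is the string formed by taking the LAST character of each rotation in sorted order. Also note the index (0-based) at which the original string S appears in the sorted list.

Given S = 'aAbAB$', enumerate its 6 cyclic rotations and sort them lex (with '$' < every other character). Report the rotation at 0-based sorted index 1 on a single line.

Answer: AB$aAb

Derivation:
All 6 rotations (rotation i = S[i:]+S[:i]):
  rot[0] = aAbAB$
  rot[1] = AbAB$a
  rot[2] = bAB$aA
  rot[3] = AB$aAb
  rot[4] = B$aAbA
  rot[5] = $aAbAB
Sorted (with $ < everything):
  sorted[0] = $aAbAB
  sorted[1] = AB$aAb
  sorted[2] = AbAB$a
  sorted[3] = B$aAbA
  sorted[4] = aAbAB$
  sorted[5] = bAB$aA
sorted[1] = AB$aAb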